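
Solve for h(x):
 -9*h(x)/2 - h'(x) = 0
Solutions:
 h(x) = C1*exp(-9*x/2)


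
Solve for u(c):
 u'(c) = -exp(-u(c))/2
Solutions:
 u(c) = log(C1 - c/2)


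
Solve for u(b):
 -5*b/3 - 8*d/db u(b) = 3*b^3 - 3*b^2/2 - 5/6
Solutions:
 u(b) = C1 - 3*b^4/32 + b^3/16 - 5*b^2/48 + 5*b/48


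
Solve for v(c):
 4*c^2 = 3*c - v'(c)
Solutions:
 v(c) = C1 - 4*c^3/3 + 3*c^2/2


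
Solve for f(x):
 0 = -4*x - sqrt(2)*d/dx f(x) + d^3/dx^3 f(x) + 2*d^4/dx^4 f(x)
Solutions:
 f(x) = C1 + C2*exp(-x*((-1 + sqrt(-1 + (1 - 54*sqrt(2))^2) + 54*sqrt(2))^(-1/3) + 2 + (-1 + sqrt(-1 + (1 - 54*sqrt(2))^2) + 54*sqrt(2))^(1/3))/12)*sin(sqrt(3)*x*(-(-1 + sqrt(-1 + (1 - 54*sqrt(2))^2) + 54*sqrt(2))^(1/3) + (-1 + sqrt(-1 + (1 - 54*sqrt(2))^2) + 54*sqrt(2))^(-1/3))/12) + C3*exp(-x*((-1 + sqrt(-1 + (1 - 54*sqrt(2))^2) + 54*sqrt(2))^(-1/3) + 2 + (-1 + sqrt(-1 + (1 - 54*sqrt(2))^2) + 54*sqrt(2))^(1/3))/12)*cos(sqrt(3)*x*(-(-1 + sqrt(-1 + (1 - 54*sqrt(2))^2) + 54*sqrt(2))^(1/3) + (-1 + sqrt(-1 + (1 - 54*sqrt(2))^2) + 54*sqrt(2))^(-1/3))/12) + C4*exp(x*(-1 + (-1 + sqrt(-1 + (1 - 54*sqrt(2))^2) + 54*sqrt(2))^(-1/3) + (-1 + sqrt(-1 + (1 - 54*sqrt(2))^2) + 54*sqrt(2))^(1/3))/6) - sqrt(2)*x^2


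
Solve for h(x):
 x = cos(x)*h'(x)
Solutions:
 h(x) = C1 + Integral(x/cos(x), x)


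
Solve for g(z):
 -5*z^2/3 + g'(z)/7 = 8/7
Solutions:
 g(z) = C1 + 35*z^3/9 + 8*z


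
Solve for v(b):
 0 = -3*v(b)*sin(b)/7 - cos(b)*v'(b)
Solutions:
 v(b) = C1*cos(b)^(3/7)


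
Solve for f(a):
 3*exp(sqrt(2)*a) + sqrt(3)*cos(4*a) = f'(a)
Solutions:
 f(a) = C1 + 3*sqrt(2)*exp(sqrt(2)*a)/2 + sqrt(3)*sin(4*a)/4


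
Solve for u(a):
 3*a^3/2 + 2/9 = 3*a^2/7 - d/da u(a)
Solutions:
 u(a) = C1 - 3*a^4/8 + a^3/7 - 2*a/9


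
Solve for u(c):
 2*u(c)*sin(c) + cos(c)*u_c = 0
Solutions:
 u(c) = C1*cos(c)^2


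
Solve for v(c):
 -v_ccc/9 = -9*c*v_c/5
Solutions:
 v(c) = C1 + Integral(C2*airyai(3*3^(1/3)*5^(2/3)*c/5) + C3*airybi(3*3^(1/3)*5^(2/3)*c/5), c)


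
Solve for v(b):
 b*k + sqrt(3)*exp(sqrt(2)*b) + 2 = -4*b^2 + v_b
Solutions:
 v(b) = C1 + 4*b^3/3 + b^2*k/2 + 2*b + sqrt(6)*exp(sqrt(2)*b)/2


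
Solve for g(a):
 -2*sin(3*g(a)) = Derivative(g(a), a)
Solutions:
 g(a) = -acos((-C1 - exp(12*a))/(C1 - exp(12*a)))/3 + 2*pi/3
 g(a) = acos((-C1 - exp(12*a))/(C1 - exp(12*a)))/3


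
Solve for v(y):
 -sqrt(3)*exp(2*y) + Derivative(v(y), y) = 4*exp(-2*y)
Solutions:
 v(y) = C1 + sqrt(3)*exp(2*y)/2 - 2*exp(-2*y)


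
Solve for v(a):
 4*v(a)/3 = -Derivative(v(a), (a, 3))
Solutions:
 v(a) = C3*exp(-6^(2/3)*a/3) + (C1*sin(2^(2/3)*3^(1/6)*a/2) + C2*cos(2^(2/3)*3^(1/6)*a/2))*exp(6^(2/3)*a/6)


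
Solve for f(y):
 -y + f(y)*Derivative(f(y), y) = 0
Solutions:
 f(y) = -sqrt(C1 + y^2)
 f(y) = sqrt(C1 + y^2)


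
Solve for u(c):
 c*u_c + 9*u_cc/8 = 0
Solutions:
 u(c) = C1 + C2*erf(2*c/3)


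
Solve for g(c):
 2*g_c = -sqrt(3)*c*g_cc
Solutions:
 g(c) = C1 + C2*c^(1 - 2*sqrt(3)/3)


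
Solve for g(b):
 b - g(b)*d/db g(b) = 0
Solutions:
 g(b) = -sqrt(C1 + b^2)
 g(b) = sqrt(C1 + b^2)


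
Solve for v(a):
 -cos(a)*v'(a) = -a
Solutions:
 v(a) = C1 + Integral(a/cos(a), a)


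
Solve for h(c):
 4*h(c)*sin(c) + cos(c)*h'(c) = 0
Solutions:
 h(c) = C1*cos(c)^4


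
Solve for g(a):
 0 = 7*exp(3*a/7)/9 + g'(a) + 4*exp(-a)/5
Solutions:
 g(a) = C1 - 49*exp(3*a/7)/27 + 4*exp(-a)/5


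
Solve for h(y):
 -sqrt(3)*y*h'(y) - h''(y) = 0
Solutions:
 h(y) = C1 + C2*erf(sqrt(2)*3^(1/4)*y/2)


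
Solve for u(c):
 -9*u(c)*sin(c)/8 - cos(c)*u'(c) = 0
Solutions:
 u(c) = C1*cos(c)^(9/8)


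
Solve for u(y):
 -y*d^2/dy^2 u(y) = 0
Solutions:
 u(y) = C1 + C2*y


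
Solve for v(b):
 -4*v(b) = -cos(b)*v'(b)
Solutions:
 v(b) = C1*(sin(b)^2 + 2*sin(b) + 1)/(sin(b)^2 - 2*sin(b) + 1)


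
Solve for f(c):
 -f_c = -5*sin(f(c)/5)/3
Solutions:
 -5*c/3 + 5*log(cos(f(c)/5) - 1)/2 - 5*log(cos(f(c)/5) + 1)/2 = C1


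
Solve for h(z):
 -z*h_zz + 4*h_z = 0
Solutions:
 h(z) = C1 + C2*z^5


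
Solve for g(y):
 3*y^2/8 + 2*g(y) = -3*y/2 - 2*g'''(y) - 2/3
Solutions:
 g(y) = C3*exp(-y) - 3*y^2/16 - 3*y/4 + (C1*sin(sqrt(3)*y/2) + C2*cos(sqrt(3)*y/2))*exp(y/2) - 1/3


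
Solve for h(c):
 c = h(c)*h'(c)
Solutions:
 h(c) = -sqrt(C1 + c^2)
 h(c) = sqrt(C1 + c^2)


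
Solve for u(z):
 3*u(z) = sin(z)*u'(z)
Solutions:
 u(z) = C1*(cos(z) - 1)^(3/2)/(cos(z) + 1)^(3/2)


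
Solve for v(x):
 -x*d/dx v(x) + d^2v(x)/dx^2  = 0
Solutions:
 v(x) = C1 + C2*erfi(sqrt(2)*x/2)


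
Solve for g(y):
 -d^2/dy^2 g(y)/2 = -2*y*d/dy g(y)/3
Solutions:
 g(y) = C1 + C2*erfi(sqrt(6)*y/3)


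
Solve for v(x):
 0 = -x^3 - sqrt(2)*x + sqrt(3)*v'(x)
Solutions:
 v(x) = C1 + sqrt(3)*x^4/12 + sqrt(6)*x^2/6


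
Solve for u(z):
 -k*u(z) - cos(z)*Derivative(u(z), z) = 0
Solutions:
 u(z) = C1*exp(k*(log(sin(z) - 1) - log(sin(z) + 1))/2)


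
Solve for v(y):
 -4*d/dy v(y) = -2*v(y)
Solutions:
 v(y) = C1*exp(y/2)


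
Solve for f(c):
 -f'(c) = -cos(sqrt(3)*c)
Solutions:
 f(c) = C1 + sqrt(3)*sin(sqrt(3)*c)/3


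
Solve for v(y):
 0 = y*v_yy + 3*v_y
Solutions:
 v(y) = C1 + C2/y^2


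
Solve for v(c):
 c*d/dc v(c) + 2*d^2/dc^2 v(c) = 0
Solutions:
 v(c) = C1 + C2*erf(c/2)


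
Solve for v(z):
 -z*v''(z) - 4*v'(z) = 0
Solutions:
 v(z) = C1 + C2/z^3


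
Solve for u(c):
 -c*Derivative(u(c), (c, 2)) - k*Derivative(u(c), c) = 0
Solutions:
 u(c) = C1 + c^(1 - re(k))*(C2*sin(log(c)*Abs(im(k))) + C3*cos(log(c)*im(k)))


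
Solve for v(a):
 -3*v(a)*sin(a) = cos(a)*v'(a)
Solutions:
 v(a) = C1*cos(a)^3


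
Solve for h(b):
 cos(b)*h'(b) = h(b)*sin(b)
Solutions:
 h(b) = C1/cos(b)


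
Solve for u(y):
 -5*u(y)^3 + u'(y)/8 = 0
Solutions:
 u(y) = -sqrt(2)*sqrt(-1/(C1 + 40*y))/2
 u(y) = sqrt(2)*sqrt(-1/(C1 + 40*y))/2


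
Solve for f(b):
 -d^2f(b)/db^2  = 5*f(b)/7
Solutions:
 f(b) = C1*sin(sqrt(35)*b/7) + C2*cos(sqrt(35)*b/7)


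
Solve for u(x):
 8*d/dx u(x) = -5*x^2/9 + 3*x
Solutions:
 u(x) = C1 - 5*x^3/216 + 3*x^2/16


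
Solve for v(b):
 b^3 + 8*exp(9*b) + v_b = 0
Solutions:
 v(b) = C1 - b^4/4 - 8*exp(9*b)/9


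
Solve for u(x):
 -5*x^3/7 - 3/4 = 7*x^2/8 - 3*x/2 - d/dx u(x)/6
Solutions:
 u(x) = C1 + 15*x^4/14 + 7*x^3/4 - 9*x^2/2 + 9*x/2


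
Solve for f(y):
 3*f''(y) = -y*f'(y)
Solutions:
 f(y) = C1 + C2*erf(sqrt(6)*y/6)


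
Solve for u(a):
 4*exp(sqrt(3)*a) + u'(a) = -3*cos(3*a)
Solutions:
 u(a) = C1 - 4*sqrt(3)*exp(sqrt(3)*a)/3 - sin(3*a)


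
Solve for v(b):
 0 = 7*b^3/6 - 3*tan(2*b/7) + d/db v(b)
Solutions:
 v(b) = C1 - 7*b^4/24 - 21*log(cos(2*b/7))/2


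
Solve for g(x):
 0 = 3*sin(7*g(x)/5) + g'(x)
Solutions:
 3*x + 5*log(cos(7*g(x)/5) - 1)/14 - 5*log(cos(7*g(x)/5) + 1)/14 = C1


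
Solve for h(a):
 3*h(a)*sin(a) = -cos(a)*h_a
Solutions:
 h(a) = C1*cos(a)^3


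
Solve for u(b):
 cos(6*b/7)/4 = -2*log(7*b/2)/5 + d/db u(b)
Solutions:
 u(b) = C1 + 2*b*log(b)/5 - 2*b/5 - 2*b*log(2)/5 + 2*b*log(7)/5 + 7*sin(6*b/7)/24


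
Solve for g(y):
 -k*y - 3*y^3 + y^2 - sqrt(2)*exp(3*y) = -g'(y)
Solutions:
 g(y) = C1 + k*y^2/2 + 3*y^4/4 - y^3/3 + sqrt(2)*exp(3*y)/3


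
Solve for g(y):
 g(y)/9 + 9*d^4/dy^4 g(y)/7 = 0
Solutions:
 g(y) = (C1*sin(sqrt(2)*7^(1/4)*y/6) + C2*cos(sqrt(2)*7^(1/4)*y/6))*exp(-sqrt(2)*7^(1/4)*y/6) + (C3*sin(sqrt(2)*7^(1/4)*y/6) + C4*cos(sqrt(2)*7^(1/4)*y/6))*exp(sqrt(2)*7^(1/4)*y/6)


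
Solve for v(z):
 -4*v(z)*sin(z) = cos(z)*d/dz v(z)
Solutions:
 v(z) = C1*cos(z)^4


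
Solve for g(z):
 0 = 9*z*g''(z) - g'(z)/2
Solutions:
 g(z) = C1 + C2*z^(19/18)


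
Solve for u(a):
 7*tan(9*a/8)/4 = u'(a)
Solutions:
 u(a) = C1 - 14*log(cos(9*a/8))/9


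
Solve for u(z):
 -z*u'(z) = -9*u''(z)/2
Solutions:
 u(z) = C1 + C2*erfi(z/3)


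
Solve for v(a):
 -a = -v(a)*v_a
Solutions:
 v(a) = -sqrt(C1 + a^2)
 v(a) = sqrt(C1 + a^2)


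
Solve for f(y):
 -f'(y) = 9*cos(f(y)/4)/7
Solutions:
 9*y/7 - 2*log(sin(f(y)/4) - 1) + 2*log(sin(f(y)/4) + 1) = C1


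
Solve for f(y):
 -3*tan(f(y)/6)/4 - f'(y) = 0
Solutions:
 f(y) = -6*asin(C1*exp(-y/8)) + 6*pi
 f(y) = 6*asin(C1*exp(-y/8))


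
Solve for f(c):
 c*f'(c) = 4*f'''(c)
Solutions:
 f(c) = C1 + Integral(C2*airyai(2^(1/3)*c/2) + C3*airybi(2^(1/3)*c/2), c)


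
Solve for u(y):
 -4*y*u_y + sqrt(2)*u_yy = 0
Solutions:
 u(y) = C1 + C2*erfi(2^(1/4)*y)


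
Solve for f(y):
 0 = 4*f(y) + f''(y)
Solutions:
 f(y) = C1*sin(2*y) + C2*cos(2*y)


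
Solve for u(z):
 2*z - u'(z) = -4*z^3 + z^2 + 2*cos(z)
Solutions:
 u(z) = C1 + z^4 - z^3/3 + z^2 - 2*sin(z)


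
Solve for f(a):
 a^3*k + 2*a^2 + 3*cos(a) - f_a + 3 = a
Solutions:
 f(a) = C1 + a^4*k/4 + 2*a^3/3 - a^2/2 + 3*a + 3*sin(a)


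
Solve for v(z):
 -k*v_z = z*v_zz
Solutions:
 v(z) = C1 + z^(1 - re(k))*(C2*sin(log(z)*Abs(im(k))) + C3*cos(log(z)*im(k)))


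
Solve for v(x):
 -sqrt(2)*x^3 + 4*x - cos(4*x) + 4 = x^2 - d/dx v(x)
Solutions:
 v(x) = C1 + sqrt(2)*x^4/4 + x^3/3 - 2*x^2 - 4*x + sin(4*x)/4


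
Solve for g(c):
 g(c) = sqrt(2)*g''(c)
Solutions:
 g(c) = C1*exp(-2^(3/4)*c/2) + C2*exp(2^(3/4)*c/2)


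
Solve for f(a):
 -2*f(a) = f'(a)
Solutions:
 f(a) = C1*exp(-2*a)


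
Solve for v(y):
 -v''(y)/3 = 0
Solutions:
 v(y) = C1 + C2*y


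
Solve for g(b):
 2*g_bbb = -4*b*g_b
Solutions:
 g(b) = C1 + Integral(C2*airyai(-2^(1/3)*b) + C3*airybi(-2^(1/3)*b), b)


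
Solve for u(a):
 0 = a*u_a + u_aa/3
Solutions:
 u(a) = C1 + C2*erf(sqrt(6)*a/2)


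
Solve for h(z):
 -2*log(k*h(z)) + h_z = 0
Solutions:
 li(k*h(z))/k = C1 + 2*z


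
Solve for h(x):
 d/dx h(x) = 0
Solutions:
 h(x) = C1


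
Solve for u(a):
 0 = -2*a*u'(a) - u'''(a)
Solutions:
 u(a) = C1 + Integral(C2*airyai(-2^(1/3)*a) + C3*airybi(-2^(1/3)*a), a)


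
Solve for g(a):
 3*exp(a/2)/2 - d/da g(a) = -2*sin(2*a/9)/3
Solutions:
 g(a) = C1 + 3*exp(a/2) - 3*cos(2*a/9)


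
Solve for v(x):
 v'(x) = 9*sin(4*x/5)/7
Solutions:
 v(x) = C1 - 45*cos(4*x/5)/28


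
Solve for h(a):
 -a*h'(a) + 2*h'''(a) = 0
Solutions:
 h(a) = C1 + Integral(C2*airyai(2^(2/3)*a/2) + C3*airybi(2^(2/3)*a/2), a)


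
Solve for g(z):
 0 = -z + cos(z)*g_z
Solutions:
 g(z) = C1 + Integral(z/cos(z), z)


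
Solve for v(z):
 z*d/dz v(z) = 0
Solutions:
 v(z) = C1


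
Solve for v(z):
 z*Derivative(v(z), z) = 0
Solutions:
 v(z) = C1


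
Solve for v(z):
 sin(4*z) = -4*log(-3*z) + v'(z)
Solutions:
 v(z) = C1 + 4*z*log(-z) - 4*z + 4*z*log(3) - cos(4*z)/4


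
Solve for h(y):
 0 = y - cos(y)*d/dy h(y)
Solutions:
 h(y) = C1 + Integral(y/cos(y), y)


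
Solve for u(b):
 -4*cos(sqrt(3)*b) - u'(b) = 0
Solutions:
 u(b) = C1 - 4*sqrt(3)*sin(sqrt(3)*b)/3


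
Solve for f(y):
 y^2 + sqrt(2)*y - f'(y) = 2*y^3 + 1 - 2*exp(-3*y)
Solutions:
 f(y) = C1 - y^4/2 + y^3/3 + sqrt(2)*y^2/2 - y - 2*exp(-3*y)/3


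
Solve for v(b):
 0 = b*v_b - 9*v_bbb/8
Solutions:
 v(b) = C1 + Integral(C2*airyai(2*3^(1/3)*b/3) + C3*airybi(2*3^(1/3)*b/3), b)


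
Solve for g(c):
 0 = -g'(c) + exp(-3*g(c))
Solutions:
 g(c) = log(C1 + 3*c)/3
 g(c) = log((-3^(1/3) - 3^(5/6)*I)*(C1 + c)^(1/3)/2)
 g(c) = log((-3^(1/3) + 3^(5/6)*I)*(C1 + c)^(1/3)/2)


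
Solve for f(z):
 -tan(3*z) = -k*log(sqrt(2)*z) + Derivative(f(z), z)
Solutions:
 f(z) = C1 + k*z*(log(z) - 1) + k*z*log(2)/2 + log(cos(3*z))/3


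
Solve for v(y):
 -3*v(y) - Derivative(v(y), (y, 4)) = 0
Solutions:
 v(y) = (C1*sin(sqrt(2)*3^(1/4)*y/2) + C2*cos(sqrt(2)*3^(1/4)*y/2))*exp(-sqrt(2)*3^(1/4)*y/2) + (C3*sin(sqrt(2)*3^(1/4)*y/2) + C4*cos(sqrt(2)*3^(1/4)*y/2))*exp(sqrt(2)*3^(1/4)*y/2)


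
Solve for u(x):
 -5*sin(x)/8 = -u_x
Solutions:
 u(x) = C1 - 5*cos(x)/8


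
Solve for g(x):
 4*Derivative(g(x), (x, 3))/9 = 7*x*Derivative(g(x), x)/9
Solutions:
 g(x) = C1 + Integral(C2*airyai(14^(1/3)*x/2) + C3*airybi(14^(1/3)*x/2), x)


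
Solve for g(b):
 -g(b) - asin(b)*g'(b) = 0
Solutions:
 g(b) = C1*exp(-Integral(1/asin(b), b))


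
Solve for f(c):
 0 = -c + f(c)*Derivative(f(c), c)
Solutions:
 f(c) = -sqrt(C1 + c^2)
 f(c) = sqrt(C1 + c^2)


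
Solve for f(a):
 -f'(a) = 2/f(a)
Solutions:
 f(a) = -sqrt(C1 - 4*a)
 f(a) = sqrt(C1 - 4*a)


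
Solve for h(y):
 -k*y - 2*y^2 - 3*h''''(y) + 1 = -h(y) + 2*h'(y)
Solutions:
 h(y) = C1*exp(y*(-2^(2/3) + 2^(1/3) + 2)/6)*sin(2^(1/3)*sqrt(3)*y*(1 + 2^(1/3))/6) + C2*exp(y*(-2^(2/3) + 2^(1/3) + 2)/6)*cos(2^(1/3)*sqrt(3)*y*(1 + 2^(1/3))/6) + C3*exp(-y) + C4*exp(y*(-2^(1/3) + 1 + 2^(2/3))/3) + k*y + 2*k + 2*y^2 + 8*y + 15


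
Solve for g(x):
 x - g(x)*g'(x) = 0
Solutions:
 g(x) = -sqrt(C1 + x^2)
 g(x) = sqrt(C1 + x^2)


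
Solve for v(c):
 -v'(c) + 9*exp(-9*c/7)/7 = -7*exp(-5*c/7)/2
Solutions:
 v(c) = C1 - 1/exp(c)^(9/7) - 49*exp(-5*c/7)/10


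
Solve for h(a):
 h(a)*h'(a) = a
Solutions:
 h(a) = -sqrt(C1 + a^2)
 h(a) = sqrt(C1 + a^2)


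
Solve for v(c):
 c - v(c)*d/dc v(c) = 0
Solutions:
 v(c) = -sqrt(C1 + c^2)
 v(c) = sqrt(C1 + c^2)


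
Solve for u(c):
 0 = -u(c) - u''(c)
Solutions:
 u(c) = C1*sin(c) + C2*cos(c)


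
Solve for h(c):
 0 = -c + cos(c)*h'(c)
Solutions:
 h(c) = C1 + Integral(c/cos(c), c)


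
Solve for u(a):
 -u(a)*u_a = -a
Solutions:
 u(a) = -sqrt(C1 + a^2)
 u(a) = sqrt(C1 + a^2)


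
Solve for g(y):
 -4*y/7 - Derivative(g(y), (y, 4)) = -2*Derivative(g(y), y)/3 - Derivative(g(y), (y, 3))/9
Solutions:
 g(y) = C1 + C2*exp(y*(-(81*sqrt(6563) + 6562)^(1/3) - 1/(81*sqrt(6563) + 6562)^(1/3) + 2)/54)*sin(sqrt(3)*y*(-(81*sqrt(6563) + 6562)^(1/3) + (81*sqrt(6563) + 6562)^(-1/3))/54) + C3*exp(y*(-(81*sqrt(6563) + 6562)^(1/3) - 1/(81*sqrt(6563) + 6562)^(1/3) + 2)/54)*cos(sqrt(3)*y*(-(81*sqrt(6563) + 6562)^(1/3) + (81*sqrt(6563) + 6562)^(-1/3))/54) + C4*exp(y*((81*sqrt(6563) + 6562)^(-1/3) + 1 + (81*sqrt(6563) + 6562)^(1/3))/27) + 3*y^2/7


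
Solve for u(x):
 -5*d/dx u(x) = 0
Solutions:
 u(x) = C1


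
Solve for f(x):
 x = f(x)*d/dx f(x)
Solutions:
 f(x) = -sqrt(C1 + x^2)
 f(x) = sqrt(C1 + x^2)


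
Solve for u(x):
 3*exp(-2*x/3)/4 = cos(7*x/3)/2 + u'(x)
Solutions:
 u(x) = C1 - 3*sin(7*x/3)/14 - 9*exp(-2*x/3)/8


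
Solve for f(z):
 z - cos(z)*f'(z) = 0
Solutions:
 f(z) = C1 + Integral(z/cos(z), z)


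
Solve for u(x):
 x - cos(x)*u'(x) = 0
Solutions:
 u(x) = C1 + Integral(x/cos(x), x)


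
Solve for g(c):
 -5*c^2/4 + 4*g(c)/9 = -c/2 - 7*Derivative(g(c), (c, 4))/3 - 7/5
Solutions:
 g(c) = 45*c^2/16 - 9*c/8 + (C1*sin(21^(3/4)*c/21) + C2*cos(21^(3/4)*c/21))*exp(-21^(3/4)*c/21) + (C3*sin(21^(3/4)*c/21) + C4*cos(21^(3/4)*c/21))*exp(21^(3/4)*c/21) - 63/20


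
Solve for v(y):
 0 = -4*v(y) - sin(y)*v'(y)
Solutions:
 v(y) = C1*(cos(y)^2 + 2*cos(y) + 1)/(cos(y)^2 - 2*cos(y) + 1)


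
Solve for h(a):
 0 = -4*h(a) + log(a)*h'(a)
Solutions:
 h(a) = C1*exp(4*li(a))


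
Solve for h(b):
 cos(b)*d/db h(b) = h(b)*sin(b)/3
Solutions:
 h(b) = C1/cos(b)^(1/3)


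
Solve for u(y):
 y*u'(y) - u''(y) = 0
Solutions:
 u(y) = C1 + C2*erfi(sqrt(2)*y/2)


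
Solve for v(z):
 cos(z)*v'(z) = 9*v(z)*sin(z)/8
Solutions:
 v(z) = C1/cos(z)^(9/8)


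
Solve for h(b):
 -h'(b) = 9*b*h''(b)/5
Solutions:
 h(b) = C1 + C2*b^(4/9)


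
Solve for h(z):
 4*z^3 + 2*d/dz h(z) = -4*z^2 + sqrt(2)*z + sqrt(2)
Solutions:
 h(z) = C1 - z^4/2 - 2*z^3/3 + sqrt(2)*z^2/4 + sqrt(2)*z/2


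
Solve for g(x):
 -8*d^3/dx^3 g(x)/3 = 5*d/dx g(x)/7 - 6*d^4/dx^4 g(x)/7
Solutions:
 g(x) = C1 + C2*exp(x*(-2^(1/3)*(81*sqrt(1042105) + 120613)^(1/3) - 1568*2^(2/3)/(81*sqrt(1042105) + 120613)^(1/3) + 112)/108)*sin(2^(1/3)*sqrt(3)*x*(-(81*sqrt(1042105) + 120613)^(1/3) + 1568*2^(1/3)/(81*sqrt(1042105) + 120613)^(1/3))/108) + C3*exp(x*(-2^(1/3)*(81*sqrt(1042105) + 120613)^(1/3) - 1568*2^(2/3)/(81*sqrt(1042105) + 120613)^(1/3) + 112)/108)*cos(2^(1/3)*sqrt(3)*x*(-(81*sqrt(1042105) + 120613)^(1/3) + 1568*2^(1/3)/(81*sqrt(1042105) + 120613)^(1/3))/108) + C4*exp(x*(1568*2^(2/3)/(81*sqrt(1042105) + 120613)^(1/3) + 56 + 2^(1/3)*(81*sqrt(1042105) + 120613)^(1/3))/54)


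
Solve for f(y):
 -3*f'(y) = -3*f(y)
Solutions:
 f(y) = C1*exp(y)


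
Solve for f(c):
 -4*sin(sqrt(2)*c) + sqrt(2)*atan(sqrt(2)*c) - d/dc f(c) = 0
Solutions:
 f(c) = C1 + sqrt(2)*(c*atan(sqrt(2)*c) - sqrt(2)*log(2*c^2 + 1)/4) + 2*sqrt(2)*cos(sqrt(2)*c)


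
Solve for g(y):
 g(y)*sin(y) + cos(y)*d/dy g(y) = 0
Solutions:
 g(y) = C1*cos(y)


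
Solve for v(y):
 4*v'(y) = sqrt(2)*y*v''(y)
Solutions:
 v(y) = C1 + C2*y^(1 + 2*sqrt(2))


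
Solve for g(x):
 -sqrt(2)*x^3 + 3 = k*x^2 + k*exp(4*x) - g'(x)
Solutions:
 g(x) = C1 + k*x^3/3 + k*exp(4*x)/4 + sqrt(2)*x^4/4 - 3*x


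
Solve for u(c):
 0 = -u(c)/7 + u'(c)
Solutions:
 u(c) = C1*exp(c/7)


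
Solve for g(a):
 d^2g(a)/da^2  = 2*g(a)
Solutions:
 g(a) = C1*exp(-sqrt(2)*a) + C2*exp(sqrt(2)*a)


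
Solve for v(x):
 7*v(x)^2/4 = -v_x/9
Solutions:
 v(x) = 4/(C1 + 63*x)


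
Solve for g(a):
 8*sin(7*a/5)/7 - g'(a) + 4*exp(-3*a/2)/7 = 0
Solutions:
 g(a) = C1 - 40*cos(7*a/5)/49 - 8*exp(-3*a/2)/21


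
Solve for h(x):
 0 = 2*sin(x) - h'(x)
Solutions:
 h(x) = C1 - 2*cos(x)


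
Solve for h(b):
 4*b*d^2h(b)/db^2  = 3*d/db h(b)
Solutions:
 h(b) = C1 + C2*b^(7/4)


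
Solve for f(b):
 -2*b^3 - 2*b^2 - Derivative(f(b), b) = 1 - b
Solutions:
 f(b) = C1 - b^4/2 - 2*b^3/3 + b^2/2 - b


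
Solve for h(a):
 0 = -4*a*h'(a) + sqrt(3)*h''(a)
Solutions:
 h(a) = C1 + C2*erfi(sqrt(2)*3^(3/4)*a/3)


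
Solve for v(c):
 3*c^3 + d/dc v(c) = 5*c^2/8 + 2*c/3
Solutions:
 v(c) = C1 - 3*c^4/4 + 5*c^3/24 + c^2/3


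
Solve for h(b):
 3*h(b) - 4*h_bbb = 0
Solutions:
 h(b) = C3*exp(6^(1/3)*b/2) + (C1*sin(2^(1/3)*3^(5/6)*b/4) + C2*cos(2^(1/3)*3^(5/6)*b/4))*exp(-6^(1/3)*b/4)


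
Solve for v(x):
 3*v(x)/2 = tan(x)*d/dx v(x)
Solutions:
 v(x) = C1*sin(x)^(3/2)


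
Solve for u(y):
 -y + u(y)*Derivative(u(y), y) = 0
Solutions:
 u(y) = -sqrt(C1 + y^2)
 u(y) = sqrt(C1 + y^2)


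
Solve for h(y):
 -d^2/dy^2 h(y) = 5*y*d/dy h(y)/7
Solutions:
 h(y) = C1 + C2*erf(sqrt(70)*y/14)


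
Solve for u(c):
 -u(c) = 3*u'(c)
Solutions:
 u(c) = C1*exp(-c/3)


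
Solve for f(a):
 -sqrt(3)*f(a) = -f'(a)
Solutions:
 f(a) = C1*exp(sqrt(3)*a)


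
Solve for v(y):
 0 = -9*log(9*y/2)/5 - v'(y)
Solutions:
 v(y) = C1 - 9*y*log(y)/5 - 18*y*log(3)/5 + 9*y*log(2)/5 + 9*y/5


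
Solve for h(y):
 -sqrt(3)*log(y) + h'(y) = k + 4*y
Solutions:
 h(y) = C1 + k*y + 2*y^2 + sqrt(3)*y*log(y) - sqrt(3)*y


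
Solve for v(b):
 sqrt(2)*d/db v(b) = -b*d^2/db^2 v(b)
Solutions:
 v(b) = C1 + C2*b^(1 - sqrt(2))


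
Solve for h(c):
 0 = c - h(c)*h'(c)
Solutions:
 h(c) = -sqrt(C1 + c^2)
 h(c) = sqrt(C1 + c^2)


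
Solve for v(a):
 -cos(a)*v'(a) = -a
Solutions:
 v(a) = C1 + Integral(a/cos(a), a)


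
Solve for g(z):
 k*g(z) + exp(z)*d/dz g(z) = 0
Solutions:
 g(z) = C1*exp(k*exp(-z))


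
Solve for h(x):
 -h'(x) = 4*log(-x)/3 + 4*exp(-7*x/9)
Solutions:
 h(x) = C1 - 4*x*log(-x)/3 + 4*x/3 + 36*exp(-7*x/9)/7


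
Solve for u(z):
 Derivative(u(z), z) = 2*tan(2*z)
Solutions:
 u(z) = C1 - log(cos(2*z))


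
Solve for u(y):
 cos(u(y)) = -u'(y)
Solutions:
 u(y) = pi - asin((C1 + exp(2*y))/(C1 - exp(2*y)))
 u(y) = asin((C1 + exp(2*y))/(C1 - exp(2*y)))


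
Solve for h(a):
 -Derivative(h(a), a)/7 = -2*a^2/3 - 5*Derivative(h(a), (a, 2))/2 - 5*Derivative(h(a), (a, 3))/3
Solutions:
 h(a) = C1 + C2*exp(a*(-105 + 11*sqrt(105))/140) + C3*exp(-a*(105 + 11*sqrt(105))/140) + 14*a^3/9 + 245*a^2/3 + 26705*a/9


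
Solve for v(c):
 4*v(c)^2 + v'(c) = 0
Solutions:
 v(c) = 1/(C1 + 4*c)


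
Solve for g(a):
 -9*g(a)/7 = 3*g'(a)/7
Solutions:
 g(a) = C1*exp(-3*a)


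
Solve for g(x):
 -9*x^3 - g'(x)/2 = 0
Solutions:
 g(x) = C1 - 9*x^4/2


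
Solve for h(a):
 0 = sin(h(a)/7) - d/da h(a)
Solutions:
 -a + 7*log(cos(h(a)/7) - 1)/2 - 7*log(cos(h(a)/7) + 1)/2 = C1


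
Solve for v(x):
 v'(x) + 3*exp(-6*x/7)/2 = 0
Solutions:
 v(x) = C1 + 7*exp(-6*x/7)/4


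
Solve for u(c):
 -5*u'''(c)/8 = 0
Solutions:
 u(c) = C1 + C2*c + C3*c^2


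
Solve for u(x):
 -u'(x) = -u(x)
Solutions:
 u(x) = C1*exp(x)


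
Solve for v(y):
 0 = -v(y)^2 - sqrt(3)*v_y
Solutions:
 v(y) = 3/(C1 + sqrt(3)*y)


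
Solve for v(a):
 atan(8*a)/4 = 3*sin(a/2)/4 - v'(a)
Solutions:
 v(a) = C1 - a*atan(8*a)/4 + log(64*a^2 + 1)/64 - 3*cos(a/2)/2


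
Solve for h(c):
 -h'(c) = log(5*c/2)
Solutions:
 h(c) = C1 - c*log(c) + c*log(2/5) + c


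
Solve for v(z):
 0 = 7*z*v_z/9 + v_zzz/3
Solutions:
 v(z) = C1 + Integral(C2*airyai(-3^(2/3)*7^(1/3)*z/3) + C3*airybi(-3^(2/3)*7^(1/3)*z/3), z)


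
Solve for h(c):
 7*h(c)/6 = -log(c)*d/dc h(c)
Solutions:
 h(c) = C1*exp(-7*li(c)/6)


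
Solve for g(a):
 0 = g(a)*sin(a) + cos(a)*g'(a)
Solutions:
 g(a) = C1*cos(a)


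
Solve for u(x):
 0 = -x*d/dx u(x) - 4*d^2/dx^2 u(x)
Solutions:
 u(x) = C1 + C2*erf(sqrt(2)*x/4)


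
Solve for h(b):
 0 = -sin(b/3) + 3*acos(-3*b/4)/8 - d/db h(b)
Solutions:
 h(b) = C1 + 3*b*acos(-3*b/4)/8 + sqrt(16 - 9*b^2)/8 + 3*cos(b/3)


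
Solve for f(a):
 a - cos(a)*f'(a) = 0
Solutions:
 f(a) = C1 + Integral(a/cos(a), a)


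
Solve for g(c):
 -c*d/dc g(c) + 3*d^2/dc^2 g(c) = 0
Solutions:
 g(c) = C1 + C2*erfi(sqrt(6)*c/6)


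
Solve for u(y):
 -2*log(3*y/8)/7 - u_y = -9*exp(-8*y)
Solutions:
 u(y) = C1 - 2*y*log(y)/7 + 2*y*(-log(3) + 1 + 3*log(2))/7 - 9*exp(-8*y)/8


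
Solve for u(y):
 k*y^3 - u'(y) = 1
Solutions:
 u(y) = C1 + k*y^4/4 - y


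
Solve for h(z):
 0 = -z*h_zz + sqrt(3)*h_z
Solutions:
 h(z) = C1 + C2*z^(1 + sqrt(3))


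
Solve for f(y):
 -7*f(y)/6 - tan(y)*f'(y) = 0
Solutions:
 f(y) = C1/sin(y)^(7/6)


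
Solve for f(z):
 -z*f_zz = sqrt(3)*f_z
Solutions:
 f(z) = C1 + C2*z^(1 - sqrt(3))


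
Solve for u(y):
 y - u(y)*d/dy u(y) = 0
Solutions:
 u(y) = -sqrt(C1 + y^2)
 u(y) = sqrt(C1 + y^2)


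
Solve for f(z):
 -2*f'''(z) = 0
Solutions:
 f(z) = C1 + C2*z + C3*z^2


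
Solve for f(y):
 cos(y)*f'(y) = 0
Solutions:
 f(y) = C1


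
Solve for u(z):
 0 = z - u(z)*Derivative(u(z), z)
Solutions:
 u(z) = -sqrt(C1 + z^2)
 u(z) = sqrt(C1 + z^2)


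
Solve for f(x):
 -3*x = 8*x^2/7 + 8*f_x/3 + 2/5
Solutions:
 f(x) = C1 - x^3/7 - 9*x^2/16 - 3*x/20


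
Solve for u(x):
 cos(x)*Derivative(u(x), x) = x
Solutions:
 u(x) = C1 + Integral(x/cos(x), x)


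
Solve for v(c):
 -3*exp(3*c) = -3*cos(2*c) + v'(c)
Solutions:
 v(c) = C1 - exp(3*c) + 3*sin(2*c)/2


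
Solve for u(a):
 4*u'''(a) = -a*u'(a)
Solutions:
 u(a) = C1 + Integral(C2*airyai(-2^(1/3)*a/2) + C3*airybi(-2^(1/3)*a/2), a)


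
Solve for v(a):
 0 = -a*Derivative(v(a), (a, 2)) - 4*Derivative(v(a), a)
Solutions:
 v(a) = C1 + C2/a^3


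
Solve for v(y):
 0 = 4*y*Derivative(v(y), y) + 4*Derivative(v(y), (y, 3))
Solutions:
 v(y) = C1 + Integral(C2*airyai(-y) + C3*airybi(-y), y)


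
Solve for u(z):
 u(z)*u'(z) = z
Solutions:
 u(z) = -sqrt(C1 + z^2)
 u(z) = sqrt(C1 + z^2)


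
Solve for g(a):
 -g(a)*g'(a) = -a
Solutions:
 g(a) = -sqrt(C1 + a^2)
 g(a) = sqrt(C1 + a^2)


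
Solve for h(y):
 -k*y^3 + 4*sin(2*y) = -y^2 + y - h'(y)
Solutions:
 h(y) = C1 + k*y^4/4 - y^3/3 + y^2/2 + 2*cos(2*y)


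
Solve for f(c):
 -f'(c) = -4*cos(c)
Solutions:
 f(c) = C1 + 4*sin(c)


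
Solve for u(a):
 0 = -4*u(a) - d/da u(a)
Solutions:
 u(a) = C1*exp(-4*a)


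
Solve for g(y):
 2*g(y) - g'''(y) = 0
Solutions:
 g(y) = C3*exp(2^(1/3)*y) + (C1*sin(2^(1/3)*sqrt(3)*y/2) + C2*cos(2^(1/3)*sqrt(3)*y/2))*exp(-2^(1/3)*y/2)


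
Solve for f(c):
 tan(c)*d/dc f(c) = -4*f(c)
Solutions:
 f(c) = C1/sin(c)^4


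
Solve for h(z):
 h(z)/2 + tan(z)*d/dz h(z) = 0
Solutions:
 h(z) = C1/sqrt(sin(z))


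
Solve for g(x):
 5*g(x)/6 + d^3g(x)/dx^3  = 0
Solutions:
 g(x) = C3*exp(-5^(1/3)*6^(2/3)*x/6) + (C1*sin(2^(2/3)*3^(1/6)*5^(1/3)*x/4) + C2*cos(2^(2/3)*3^(1/6)*5^(1/3)*x/4))*exp(5^(1/3)*6^(2/3)*x/12)


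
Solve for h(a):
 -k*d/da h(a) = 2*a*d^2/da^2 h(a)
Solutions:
 h(a) = C1 + a^(1 - re(k)/2)*(C2*sin(log(a)*Abs(im(k))/2) + C3*cos(log(a)*im(k)/2))


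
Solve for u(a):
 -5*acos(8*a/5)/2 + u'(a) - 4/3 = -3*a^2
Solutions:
 u(a) = C1 - a^3 + 5*a*acos(8*a/5)/2 + 4*a/3 - 5*sqrt(25 - 64*a^2)/16


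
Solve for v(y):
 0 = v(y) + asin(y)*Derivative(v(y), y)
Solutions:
 v(y) = C1*exp(-Integral(1/asin(y), y))


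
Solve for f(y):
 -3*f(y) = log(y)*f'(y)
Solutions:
 f(y) = C1*exp(-3*li(y))


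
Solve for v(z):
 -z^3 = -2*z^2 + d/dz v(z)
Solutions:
 v(z) = C1 - z^4/4 + 2*z^3/3


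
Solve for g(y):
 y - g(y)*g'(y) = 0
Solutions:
 g(y) = -sqrt(C1 + y^2)
 g(y) = sqrt(C1 + y^2)


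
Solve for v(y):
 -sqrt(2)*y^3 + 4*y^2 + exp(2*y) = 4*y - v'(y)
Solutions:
 v(y) = C1 + sqrt(2)*y^4/4 - 4*y^3/3 + 2*y^2 - exp(2*y)/2


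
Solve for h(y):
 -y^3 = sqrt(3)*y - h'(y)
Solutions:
 h(y) = C1 + y^4/4 + sqrt(3)*y^2/2


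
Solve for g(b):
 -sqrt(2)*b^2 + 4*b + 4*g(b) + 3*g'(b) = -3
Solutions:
 g(b) = C1*exp(-4*b/3) + sqrt(2)*b^2/4 - b - 3*sqrt(2)*b/8 + 9*sqrt(2)/32


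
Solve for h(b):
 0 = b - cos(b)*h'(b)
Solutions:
 h(b) = C1 + Integral(b/cos(b), b)


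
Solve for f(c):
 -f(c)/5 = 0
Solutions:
 f(c) = 0


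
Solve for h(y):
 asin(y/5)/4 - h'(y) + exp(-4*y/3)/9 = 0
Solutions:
 h(y) = C1 + y*asin(y/5)/4 + sqrt(25 - y^2)/4 - exp(-4*y/3)/12


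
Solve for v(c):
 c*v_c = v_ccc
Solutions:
 v(c) = C1 + Integral(C2*airyai(c) + C3*airybi(c), c)


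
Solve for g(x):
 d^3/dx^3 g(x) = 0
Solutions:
 g(x) = C1 + C2*x + C3*x^2


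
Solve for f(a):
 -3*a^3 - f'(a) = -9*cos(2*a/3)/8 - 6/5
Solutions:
 f(a) = C1 - 3*a^4/4 + 6*a/5 + 27*sin(2*a/3)/16


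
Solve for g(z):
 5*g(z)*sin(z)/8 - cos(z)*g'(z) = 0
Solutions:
 g(z) = C1/cos(z)^(5/8)


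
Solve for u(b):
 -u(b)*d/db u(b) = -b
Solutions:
 u(b) = -sqrt(C1 + b^2)
 u(b) = sqrt(C1 + b^2)


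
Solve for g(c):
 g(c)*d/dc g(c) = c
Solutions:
 g(c) = -sqrt(C1 + c^2)
 g(c) = sqrt(C1 + c^2)


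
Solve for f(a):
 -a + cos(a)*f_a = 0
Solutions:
 f(a) = C1 + Integral(a/cos(a), a)


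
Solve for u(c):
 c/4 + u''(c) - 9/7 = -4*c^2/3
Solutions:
 u(c) = C1 + C2*c - c^4/9 - c^3/24 + 9*c^2/14


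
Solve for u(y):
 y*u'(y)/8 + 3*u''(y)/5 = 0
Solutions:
 u(y) = C1 + C2*erf(sqrt(15)*y/12)


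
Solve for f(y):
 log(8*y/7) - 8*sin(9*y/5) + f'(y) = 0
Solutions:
 f(y) = C1 - y*log(y) - 3*y*log(2) + y + y*log(7) - 40*cos(9*y/5)/9


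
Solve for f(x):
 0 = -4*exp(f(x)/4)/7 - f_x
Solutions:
 f(x) = 4*log(1/(C1 + 4*x)) + 4*log(28)


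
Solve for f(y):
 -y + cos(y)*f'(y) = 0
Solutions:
 f(y) = C1 + Integral(y/cos(y), y)


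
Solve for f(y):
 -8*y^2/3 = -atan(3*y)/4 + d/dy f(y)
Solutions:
 f(y) = C1 - 8*y^3/9 + y*atan(3*y)/4 - log(9*y^2 + 1)/24


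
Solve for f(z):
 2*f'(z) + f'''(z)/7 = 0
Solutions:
 f(z) = C1 + C2*sin(sqrt(14)*z) + C3*cos(sqrt(14)*z)


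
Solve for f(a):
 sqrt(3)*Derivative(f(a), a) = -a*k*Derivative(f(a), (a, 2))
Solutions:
 f(a) = C1 + a^(((re(k) - sqrt(3))*re(k) + im(k)^2)/(re(k)^2 + im(k)^2))*(C2*sin(sqrt(3)*log(a)*Abs(im(k))/(re(k)^2 + im(k)^2)) + C3*cos(sqrt(3)*log(a)*im(k)/(re(k)^2 + im(k)^2)))


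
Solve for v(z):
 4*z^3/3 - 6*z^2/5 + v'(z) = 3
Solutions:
 v(z) = C1 - z^4/3 + 2*z^3/5 + 3*z


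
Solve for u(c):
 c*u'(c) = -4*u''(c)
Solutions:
 u(c) = C1 + C2*erf(sqrt(2)*c/4)


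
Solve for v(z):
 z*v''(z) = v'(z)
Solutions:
 v(z) = C1 + C2*z^2


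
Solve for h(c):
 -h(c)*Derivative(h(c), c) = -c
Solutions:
 h(c) = -sqrt(C1 + c^2)
 h(c) = sqrt(C1 + c^2)


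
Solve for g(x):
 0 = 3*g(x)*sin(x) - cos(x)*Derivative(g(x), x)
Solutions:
 g(x) = C1/cos(x)^3


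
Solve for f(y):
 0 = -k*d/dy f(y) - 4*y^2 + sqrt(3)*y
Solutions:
 f(y) = C1 - 4*y^3/(3*k) + sqrt(3)*y^2/(2*k)


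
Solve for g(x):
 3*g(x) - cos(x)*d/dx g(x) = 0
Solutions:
 g(x) = C1*(sin(x) + 1)^(3/2)/(sin(x) - 1)^(3/2)


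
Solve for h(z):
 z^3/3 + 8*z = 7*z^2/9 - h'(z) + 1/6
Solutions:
 h(z) = C1 - z^4/12 + 7*z^3/27 - 4*z^2 + z/6


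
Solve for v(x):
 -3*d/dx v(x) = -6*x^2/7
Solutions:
 v(x) = C1 + 2*x^3/21


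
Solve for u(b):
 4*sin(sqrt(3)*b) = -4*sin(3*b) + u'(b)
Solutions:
 u(b) = C1 - 4*cos(3*b)/3 - 4*sqrt(3)*cos(sqrt(3)*b)/3


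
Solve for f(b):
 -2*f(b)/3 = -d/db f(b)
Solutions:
 f(b) = C1*exp(2*b/3)


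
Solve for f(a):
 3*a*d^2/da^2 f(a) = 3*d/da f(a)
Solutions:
 f(a) = C1 + C2*a^2


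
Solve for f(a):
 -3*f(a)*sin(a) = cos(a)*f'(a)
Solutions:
 f(a) = C1*cos(a)^3


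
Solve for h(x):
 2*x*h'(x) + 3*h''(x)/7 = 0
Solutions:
 h(x) = C1 + C2*erf(sqrt(21)*x/3)


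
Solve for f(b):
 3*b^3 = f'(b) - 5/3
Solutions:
 f(b) = C1 + 3*b^4/4 + 5*b/3


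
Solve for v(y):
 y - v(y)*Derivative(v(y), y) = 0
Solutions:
 v(y) = -sqrt(C1 + y^2)
 v(y) = sqrt(C1 + y^2)


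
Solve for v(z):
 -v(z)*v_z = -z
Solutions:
 v(z) = -sqrt(C1 + z^2)
 v(z) = sqrt(C1 + z^2)


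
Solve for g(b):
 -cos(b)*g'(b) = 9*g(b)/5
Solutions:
 g(b) = C1*(sin(b) - 1)^(9/10)/(sin(b) + 1)^(9/10)


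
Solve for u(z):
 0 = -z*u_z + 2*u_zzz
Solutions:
 u(z) = C1 + Integral(C2*airyai(2^(2/3)*z/2) + C3*airybi(2^(2/3)*z/2), z)


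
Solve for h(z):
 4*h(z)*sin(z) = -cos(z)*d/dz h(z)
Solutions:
 h(z) = C1*cos(z)^4


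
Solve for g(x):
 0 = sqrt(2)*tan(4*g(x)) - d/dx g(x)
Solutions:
 g(x) = -asin(C1*exp(4*sqrt(2)*x))/4 + pi/4
 g(x) = asin(C1*exp(4*sqrt(2)*x))/4


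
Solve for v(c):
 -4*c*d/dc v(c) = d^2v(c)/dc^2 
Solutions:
 v(c) = C1 + C2*erf(sqrt(2)*c)


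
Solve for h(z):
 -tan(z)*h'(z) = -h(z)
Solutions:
 h(z) = C1*sin(z)


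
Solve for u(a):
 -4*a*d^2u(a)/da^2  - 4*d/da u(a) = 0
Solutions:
 u(a) = C1 + C2*log(a)


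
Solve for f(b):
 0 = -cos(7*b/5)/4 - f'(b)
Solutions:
 f(b) = C1 - 5*sin(7*b/5)/28


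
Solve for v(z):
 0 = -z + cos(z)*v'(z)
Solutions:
 v(z) = C1 + Integral(z/cos(z), z)


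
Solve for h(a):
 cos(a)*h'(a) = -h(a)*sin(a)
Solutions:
 h(a) = C1*cos(a)


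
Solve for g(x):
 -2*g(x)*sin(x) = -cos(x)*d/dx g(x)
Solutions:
 g(x) = C1/cos(x)^2


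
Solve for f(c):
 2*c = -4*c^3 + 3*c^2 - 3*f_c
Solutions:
 f(c) = C1 - c^4/3 + c^3/3 - c^2/3


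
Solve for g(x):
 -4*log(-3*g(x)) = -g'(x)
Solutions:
 -Integral(1/(log(-_y) + log(3)), (_y, g(x)))/4 = C1 - x


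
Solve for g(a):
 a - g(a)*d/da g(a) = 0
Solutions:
 g(a) = -sqrt(C1 + a^2)
 g(a) = sqrt(C1 + a^2)


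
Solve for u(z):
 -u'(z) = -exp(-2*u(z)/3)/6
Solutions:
 u(z) = 3*log(-sqrt(C1 + z)) - 3*log(3)
 u(z) = 3*log(C1 + z)/2 - 3*log(3)


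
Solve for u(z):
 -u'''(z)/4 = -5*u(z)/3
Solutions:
 u(z) = C3*exp(20^(1/3)*3^(2/3)*z/3) + (C1*sin(20^(1/3)*3^(1/6)*z/2) + C2*cos(20^(1/3)*3^(1/6)*z/2))*exp(-20^(1/3)*3^(2/3)*z/6)


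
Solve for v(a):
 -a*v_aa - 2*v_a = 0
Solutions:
 v(a) = C1 + C2/a


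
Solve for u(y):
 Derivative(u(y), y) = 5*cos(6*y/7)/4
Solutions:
 u(y) = C1 + 35*sin(6*y/7)/24


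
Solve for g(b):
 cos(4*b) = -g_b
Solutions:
 g(b) = C1 - sin(4*b)/4


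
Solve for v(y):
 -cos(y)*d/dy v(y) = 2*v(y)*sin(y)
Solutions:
 v(y) = C1*cos(y)^2


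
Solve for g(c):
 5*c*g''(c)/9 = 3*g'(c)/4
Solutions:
 g(c) = C1 + C2*c^(47/20)


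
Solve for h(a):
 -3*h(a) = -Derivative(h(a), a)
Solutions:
 h(a) = C1*exp(3*a)


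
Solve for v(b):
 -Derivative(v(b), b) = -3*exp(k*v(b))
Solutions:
 v(b) = Piecewise((log(-1/(C1*k + 3*b*k))/k, Ne(k, 0)), (nan, True))
 v(b) = Piecewise((C1 + 3*b, Eq(k, 0)), (nan, True))


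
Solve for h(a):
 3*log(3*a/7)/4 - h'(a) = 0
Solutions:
 h(a) = C1 + 3*a*log(a)/4 - 3*a*log(7)/4 - 3*a/4 + 3*a*log(3)/4


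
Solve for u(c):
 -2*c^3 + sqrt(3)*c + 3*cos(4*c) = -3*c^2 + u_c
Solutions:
 u(c) = C1 - c^4/2 + c^3 + sqrt(3)*c^2/2 + 3*sin(4*c)/4


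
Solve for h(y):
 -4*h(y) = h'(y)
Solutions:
 h(y) = C1*exp(-4*y)


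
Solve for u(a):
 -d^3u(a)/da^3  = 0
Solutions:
 u(a) = C1 + C2*a + C3*a^2


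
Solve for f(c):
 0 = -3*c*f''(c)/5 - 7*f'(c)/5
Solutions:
 f(c) = C1 + C2/c^(4/3)


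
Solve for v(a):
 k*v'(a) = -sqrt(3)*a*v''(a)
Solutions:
 v(a) = C1 + a^(-sqrt(3)*re(k)/3 + 1)*(C2*sin(sqrt(3)*log(a)*Abs(im(k))/3) + C3*cos(sqrt(3)*log(a)*im(k)/3))


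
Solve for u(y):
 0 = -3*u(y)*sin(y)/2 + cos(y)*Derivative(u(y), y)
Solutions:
 u(y) = C1/cos(y)^(3/2)


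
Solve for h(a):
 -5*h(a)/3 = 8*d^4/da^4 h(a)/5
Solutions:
 h(a) = (C1*sin(sqrt(5)*6^(3/4)*a/12) + C2*cos(sqrt(5)*6^(3/4)*a/12))*exp(-sqrt(5)*6^(3/4)*a/12) + (C3*sin(sqrt(5)*6^(3/4)*a/12) + C4*cos(sqrt(5)*6^(3/4)*a/12))*exp(sqrt(5)*6^(3/4)*a/12)


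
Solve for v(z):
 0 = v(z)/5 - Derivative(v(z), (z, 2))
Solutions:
 v(z) = C1*exp(-sqrt(5)*z/5) + C2*exp(sqrt(5)*z/5)


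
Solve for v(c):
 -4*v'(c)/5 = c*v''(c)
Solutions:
 v(c) = C1 + C2*c^(1/5)


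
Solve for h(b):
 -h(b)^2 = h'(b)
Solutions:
 h(b) = 1/(C1 + b)


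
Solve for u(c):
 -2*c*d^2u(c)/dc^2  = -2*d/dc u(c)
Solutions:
 u(c) = C1 + C2*c^2


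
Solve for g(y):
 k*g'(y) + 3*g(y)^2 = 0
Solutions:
 g(y) = k/(C1*k + 3*y)


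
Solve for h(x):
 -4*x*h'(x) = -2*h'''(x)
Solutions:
 h(x) = C1 + Integral(C2*airyai(2^(1/3)*x) + C3*airybi(2^(1/3)*x), x)


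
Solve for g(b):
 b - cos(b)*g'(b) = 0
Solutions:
 g(b) = C1 + Integral(b/cos(b), b)


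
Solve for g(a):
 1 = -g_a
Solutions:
 g(a) = C1 - a


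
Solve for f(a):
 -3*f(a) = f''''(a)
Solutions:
 f(a) = (C1*sin(sqrt(2)*3^(1/4)*a/2) + C2*cos(sqrt(2)*3^(1/4)*a/2))*exp(-sqrt(2)*3^(1/4)*a/2) + (C3*sin(sqrt(2)*3^(1/4)*a/2) + C4*cos(sqrt(2)*3^(1/4)*a/2))*exp(sqrt(2)*3^(1/4)*a/2)


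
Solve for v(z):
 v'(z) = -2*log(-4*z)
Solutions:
 v(z) = C1 - 2*z*log(-z) + 2*z*(1 - 2*log(2))


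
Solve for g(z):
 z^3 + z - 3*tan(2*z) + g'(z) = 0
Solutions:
 g(z) = C1 - z^4/4 - z^2/2 - 3*log(cos(2*z))/2


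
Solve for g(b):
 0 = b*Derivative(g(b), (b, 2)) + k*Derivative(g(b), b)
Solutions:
 g(b) = C1 + b^(1 - re(k))*(C2*sin(log(b)*Abs(im(k))) + C3*cos(log(b)*im(k)))


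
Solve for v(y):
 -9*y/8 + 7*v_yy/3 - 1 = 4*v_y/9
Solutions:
 v(y) = C1 + C2*exp(4*y/21) - 81*y^2/64 - 1989*y/128


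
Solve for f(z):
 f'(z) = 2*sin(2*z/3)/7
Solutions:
 f(z) = C1 - 3*cos(2*z/3)/7


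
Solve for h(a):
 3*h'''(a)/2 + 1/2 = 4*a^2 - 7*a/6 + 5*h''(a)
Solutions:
 h(a) = C1 + C2*a + C3*exp(10*a/3) - a^4/15 - 37*a^3/900 + 13*a^2/1000


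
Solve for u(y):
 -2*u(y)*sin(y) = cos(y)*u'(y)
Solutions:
 u(y) = C1*cos(y)^2


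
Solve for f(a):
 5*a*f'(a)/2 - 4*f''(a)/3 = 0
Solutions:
 f(a) = C1 + C2*erfi(sqrt(15)*a/4)


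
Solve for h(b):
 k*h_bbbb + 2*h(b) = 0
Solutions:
 h(b) = C1*exp(-2^(1/4)*b*(-1/k)^(1/4)) + C2*exp(2^(1/4)*b*(-1/k)^(1/4)) + C3*exp(-2^(1/4)*I*b*(-1/k)^(1/4)) + C4*exp(2^(1/4)*I*b*(-1/k)^(1/4))


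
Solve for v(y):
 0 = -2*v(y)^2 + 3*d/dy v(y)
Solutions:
 v(y) = -3/(C1 + 2*y)


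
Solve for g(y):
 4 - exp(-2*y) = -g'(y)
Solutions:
 g(y) = C1 - 4*y - exp(-2*y)/2


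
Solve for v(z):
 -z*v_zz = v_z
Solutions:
 v(z) = C1 + C2*log(z)


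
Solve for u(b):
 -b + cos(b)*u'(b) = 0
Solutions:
 u(b) = C1 + Integral(b/cos(b), b)


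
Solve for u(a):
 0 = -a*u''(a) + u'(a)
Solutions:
 u(a) = C1 + C2*a^2


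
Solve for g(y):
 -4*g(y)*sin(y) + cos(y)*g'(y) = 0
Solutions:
 g(y) = C1/cos(y)^4


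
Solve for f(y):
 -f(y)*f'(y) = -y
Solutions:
 f(y) = -sqrt(C1 + y^2)
 f(y) = sqrt(C1 + y^2)


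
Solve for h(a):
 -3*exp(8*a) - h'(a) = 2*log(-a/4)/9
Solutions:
 h(a) = C1 - 2*a*log(-a)/9 + 2*a*(1 + 2*log(2))/9 - 3*exp(8*a)/8


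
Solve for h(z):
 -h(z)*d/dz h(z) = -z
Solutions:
 h(z) = -sqrt(C1 + z^2)
 h(z) = sqrt(C1 + z^2)


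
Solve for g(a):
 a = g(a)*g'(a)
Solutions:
 g(a) = -sqrt(C1 + a^2)
 g(a) = sqrt(C1 + a^2)


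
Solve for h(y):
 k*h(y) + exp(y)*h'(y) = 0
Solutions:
 h(y) = C1*exp(k*exp(-y))


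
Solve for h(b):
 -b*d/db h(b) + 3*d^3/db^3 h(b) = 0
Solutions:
 h(b) = C1 + Integral(C2*airyai(3^(2/3)*b/3) + C3*airybi(3^(2/3)*b/3), b)


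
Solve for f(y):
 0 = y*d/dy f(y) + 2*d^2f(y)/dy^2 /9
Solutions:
 f(y) = C1 + C2*erf(3*y/2)


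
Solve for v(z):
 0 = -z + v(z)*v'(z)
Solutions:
 v(z) = -sqrt(C1 + z^2)
 v(z) = sqrt(C1 + z^2)


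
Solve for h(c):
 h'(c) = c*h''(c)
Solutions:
 h(c) = C1 + C2*c^2


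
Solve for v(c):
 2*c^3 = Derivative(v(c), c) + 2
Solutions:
 v(c) = C1 + c^4/2 - 2*c


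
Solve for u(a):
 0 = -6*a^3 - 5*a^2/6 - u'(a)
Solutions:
 u(a) = C1 - 3*a^4/2 - 5*a^3/18


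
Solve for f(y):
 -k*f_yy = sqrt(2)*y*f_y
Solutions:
 f(y) = C1 + C2*sqrt(k)*erf(2^(3/4)*y*sqrt(1/k)/2)


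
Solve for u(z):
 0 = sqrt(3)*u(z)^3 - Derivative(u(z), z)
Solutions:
 u(z) = -sqrt(2)*sqrt(-1/(C1 + sqrt(3)*z))/2
 u(z) = sqrt(2)*sqrt(-1/(C1 + sqrt(3)*z))/2


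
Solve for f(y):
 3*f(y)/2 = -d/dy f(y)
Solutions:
 f(y) = C1*exp(-3*y/2)


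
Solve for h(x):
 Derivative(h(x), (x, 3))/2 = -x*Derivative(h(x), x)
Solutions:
 h(x) = C1 + Integral(C2*airyai(-2^(1/3)*x) + C3*airybi(-2^(1/3)*x), x)


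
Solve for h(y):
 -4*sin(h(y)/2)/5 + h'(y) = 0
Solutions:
 -4*y/5 + log(cos(h(y)/2) - 1) - log(cos(h(y)/2) + 1) = C1


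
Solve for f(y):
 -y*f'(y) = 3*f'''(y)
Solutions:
 f(y) = C1 + Integral(C2*airyai(-3^(2/3)*y/3) + C3*airybi(-3^(2/3)*y/3), y)


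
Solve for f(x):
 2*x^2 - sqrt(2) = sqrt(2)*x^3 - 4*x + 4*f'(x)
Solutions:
 f(x) = C1 - sqrt(2)*x^4/16 + x^3/6 + x^2/2 - sqrt(2)*x/4


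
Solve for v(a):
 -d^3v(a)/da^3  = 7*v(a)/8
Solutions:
 v(a) = C3*exp(-7^(1/3)*a/2) + (C1*sin(sqrt(3)*7^(1/3)*a/4) + C2*cos(sqrt(3)*7^(1/3)*a/4))*exp(7^(1/3)*a/4)


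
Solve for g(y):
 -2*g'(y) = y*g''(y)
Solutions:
 g(y) = C1 + C2/y


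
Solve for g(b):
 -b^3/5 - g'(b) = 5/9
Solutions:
 g(b) = C1 - b^4/20 - 5*b/9


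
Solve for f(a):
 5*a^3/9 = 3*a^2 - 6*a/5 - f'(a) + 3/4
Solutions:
 f(a) = C1 - 5*a^4/36 + a^3 - 3*a^2/5 + 3*a/4


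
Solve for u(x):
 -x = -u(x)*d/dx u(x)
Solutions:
 u(x) = -sqrt(C1 + x^2)
 u(x) = sqrt(C1 + x^2)


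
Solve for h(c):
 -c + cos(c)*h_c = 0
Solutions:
 h(c) = C1 + Integral(c/cos(c), c)


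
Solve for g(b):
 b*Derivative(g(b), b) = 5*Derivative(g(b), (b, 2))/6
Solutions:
 g(b) = C1 + C2*erfi(sqrt(15)*b/5)


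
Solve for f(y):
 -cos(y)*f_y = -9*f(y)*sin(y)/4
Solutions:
 f(y) = C1/cos(y)^(9/4)


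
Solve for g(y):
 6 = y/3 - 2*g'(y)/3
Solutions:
 g(y) = C1 + y^2/4 - 9*y


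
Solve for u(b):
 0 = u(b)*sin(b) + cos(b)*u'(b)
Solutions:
 u(b) = C1*cos(b)


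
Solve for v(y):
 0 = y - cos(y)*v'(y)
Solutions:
 v(y) = C1 + Integral(y/cos(y), y)


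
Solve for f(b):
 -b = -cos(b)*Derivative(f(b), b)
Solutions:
 f(b) = C1 + Integral(b/cos(b), b)


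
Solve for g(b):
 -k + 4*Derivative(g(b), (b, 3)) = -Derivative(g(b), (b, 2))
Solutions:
 g(b) = C1 + C2*b + C3*exp(-b/4) + b^2*k/2


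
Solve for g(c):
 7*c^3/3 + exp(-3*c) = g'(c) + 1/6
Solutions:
 g(c) = C1 + 7*c^4/12 - c/6 - exp(-3*c)/3
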